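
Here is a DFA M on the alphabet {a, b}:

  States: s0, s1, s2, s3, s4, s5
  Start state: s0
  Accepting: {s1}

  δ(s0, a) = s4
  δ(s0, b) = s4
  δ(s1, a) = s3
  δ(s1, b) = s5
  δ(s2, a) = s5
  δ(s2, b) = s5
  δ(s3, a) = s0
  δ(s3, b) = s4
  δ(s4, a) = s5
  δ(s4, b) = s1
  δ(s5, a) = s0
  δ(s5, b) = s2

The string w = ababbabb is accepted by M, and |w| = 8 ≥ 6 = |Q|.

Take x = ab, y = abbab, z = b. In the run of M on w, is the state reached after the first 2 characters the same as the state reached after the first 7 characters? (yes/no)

State sequence: s0 -a-> s4 -b-> s1 -a-> s3 -b-> s4 -b-> s1 -a-> s3 -b-> s4

After x (step 2): s1. After xy (step 7): s4.
They differ (s1 ≠ s4), so y is not a cycle from the state after x; this split is not the one the pumping-lemma construction produces, and pumping y need not keep the string in L(M).

no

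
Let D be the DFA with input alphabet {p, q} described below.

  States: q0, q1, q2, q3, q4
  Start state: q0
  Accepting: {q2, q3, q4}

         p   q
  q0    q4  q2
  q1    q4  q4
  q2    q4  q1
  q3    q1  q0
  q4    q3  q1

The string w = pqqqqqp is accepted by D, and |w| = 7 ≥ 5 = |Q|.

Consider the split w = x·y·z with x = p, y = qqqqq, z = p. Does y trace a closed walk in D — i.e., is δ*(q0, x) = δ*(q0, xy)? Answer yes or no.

no

State sequence: q0 -p-> q4 -q-> q1 -q-> q4 -q-> q1 -q-> q4 -q-> q1

After x (step 1): q4. After xy (step 6): q1.
They differ (q4 ≠ q1), so y is not a cycle from the state after x; this split is not the one the pumping-lemma construction produces, and pumping y need not keep the string in L(D).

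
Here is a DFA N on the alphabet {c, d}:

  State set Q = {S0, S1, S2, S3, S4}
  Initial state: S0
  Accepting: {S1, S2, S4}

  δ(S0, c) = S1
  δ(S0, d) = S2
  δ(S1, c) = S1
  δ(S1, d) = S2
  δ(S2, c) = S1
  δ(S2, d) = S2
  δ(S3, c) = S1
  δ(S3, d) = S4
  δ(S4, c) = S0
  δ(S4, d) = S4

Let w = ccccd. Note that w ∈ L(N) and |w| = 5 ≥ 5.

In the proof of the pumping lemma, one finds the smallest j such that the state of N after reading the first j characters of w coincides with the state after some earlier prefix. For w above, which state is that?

S1

Run of N on w = c c c c d:
  step 0: S0  (start)
  step 1: S1  (read c: S0→S1)
  step 2: S1  (read c: S1→S1)   ← first repeat (S1 seen earlier)
  step 3: S1  (read c: S1→S1)
  step 4: S1  (read c: S1→S1)
  step 5: S2  (read d: S1→S2)

The earliest repeat is at step j = 2: N is in S1, which it already visited at step i = 1.
Pumping length from the standard proof: p = 5 (the number of states). The repeated state found above gives |xy| = j ≤ 5 and |y| = j − i ≥ 1.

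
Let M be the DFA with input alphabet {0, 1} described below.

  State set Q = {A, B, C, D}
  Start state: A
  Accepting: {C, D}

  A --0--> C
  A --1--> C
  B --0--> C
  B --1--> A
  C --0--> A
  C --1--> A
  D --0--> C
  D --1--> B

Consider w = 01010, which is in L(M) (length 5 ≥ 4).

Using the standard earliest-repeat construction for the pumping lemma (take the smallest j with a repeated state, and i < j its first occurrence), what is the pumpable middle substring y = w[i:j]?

State sequence: A -0-> C -1-> A -0-> C -1-> A -0-> C
First repeat at step 2: A was already visited.

So i = 0, j = 2, giving x = w[0:0] = ε, y = w[0:2] = 01, z = w[2:5] = 010.
Check: |xy| = 2 ≤ 4 and |y| = 2 ≥ 1. Reading y takes M from A back to A, so every xyⁱz is accepted.
Since M has 4 states, any run of length ≥ 4 visits 4+1 states, so by pigeonhole some state repeats within the first 4 steps — that repeat gives the pumpable loop.

01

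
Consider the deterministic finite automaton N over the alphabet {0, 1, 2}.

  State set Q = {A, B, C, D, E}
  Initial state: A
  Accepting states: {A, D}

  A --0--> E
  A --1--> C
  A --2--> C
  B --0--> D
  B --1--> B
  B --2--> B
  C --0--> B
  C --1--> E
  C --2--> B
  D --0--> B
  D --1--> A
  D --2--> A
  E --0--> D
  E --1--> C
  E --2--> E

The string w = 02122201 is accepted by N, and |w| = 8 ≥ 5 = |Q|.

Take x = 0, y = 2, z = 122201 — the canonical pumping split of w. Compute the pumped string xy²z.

022122201

xy^2z = 0·2·2·122201 = 022122201.
Reading y = 2 takes N from E back to E, so after x·y·y the machine is still in E, and z then leads to the accepting state A. Hence 022122201 ∈ L(N).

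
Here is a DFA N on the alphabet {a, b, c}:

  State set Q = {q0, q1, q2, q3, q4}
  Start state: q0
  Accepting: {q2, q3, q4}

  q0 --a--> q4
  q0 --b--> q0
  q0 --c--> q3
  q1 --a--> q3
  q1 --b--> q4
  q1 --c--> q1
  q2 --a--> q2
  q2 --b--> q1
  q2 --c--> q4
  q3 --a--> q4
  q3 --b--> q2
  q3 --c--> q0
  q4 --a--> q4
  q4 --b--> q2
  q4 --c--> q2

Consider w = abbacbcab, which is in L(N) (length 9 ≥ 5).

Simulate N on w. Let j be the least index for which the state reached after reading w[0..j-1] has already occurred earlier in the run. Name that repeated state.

q0

State sequence: q0 -a-> q4 -b-> q2 -b-> q1 -a-> q3 -c-> q0 -b-> q0 -c-> q3 -a-> q4 -b-> q2
First repeat at step 5: q0 was already visited.

The earliest repeat is at step j = 5: N is in q0, which it already visited at step i = 0.
Pumping length from the standard proof: p = 5 (the number of states). The repeated state found above gives |xy| = j ≤ 5 and |y| = j − i ≥ 1.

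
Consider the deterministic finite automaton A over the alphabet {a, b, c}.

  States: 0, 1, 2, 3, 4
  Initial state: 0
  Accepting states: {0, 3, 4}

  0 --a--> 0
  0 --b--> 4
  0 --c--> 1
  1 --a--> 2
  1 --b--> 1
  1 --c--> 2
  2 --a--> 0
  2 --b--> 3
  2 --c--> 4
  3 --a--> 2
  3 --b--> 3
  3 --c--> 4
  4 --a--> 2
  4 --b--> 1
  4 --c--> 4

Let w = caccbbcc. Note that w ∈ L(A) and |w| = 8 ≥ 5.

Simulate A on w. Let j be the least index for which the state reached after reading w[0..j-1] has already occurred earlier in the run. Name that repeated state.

State sequence: 0 -c-> 1 -a-> 2 -c-> 4 -c-> 4 -b-> 1 -b-> 1 -c-> 2 -c-> 4
First repeat at step 4: 4 was already visited.

The earliest repeat is at step j = 4: A is in 4, which it already visited at step i = 3.
With |Q| = 5, pigeonhole forces a state repeat no later than step 5; the substring read between the first and second visits to that state can be pumped.

4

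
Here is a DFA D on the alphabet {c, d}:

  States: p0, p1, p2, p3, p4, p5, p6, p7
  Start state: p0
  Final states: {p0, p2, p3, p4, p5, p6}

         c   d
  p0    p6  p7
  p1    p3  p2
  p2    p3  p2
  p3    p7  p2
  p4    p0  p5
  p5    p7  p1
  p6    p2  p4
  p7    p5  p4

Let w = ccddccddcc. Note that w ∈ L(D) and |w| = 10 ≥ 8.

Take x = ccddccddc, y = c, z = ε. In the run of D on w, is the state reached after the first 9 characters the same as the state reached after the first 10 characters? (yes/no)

no

State sequence: p0 -c-> p6 -c-> p2 -d-> p2 -d-> p2 -c-> p3 -c-> p7 -d-> p4 -d-> p5 -c-> p7 -c-> p5

After x (step 9): p7. After xy (step 10): p5.
They differ (p7 ≠ p5), so y is not a cycle from the state after x; this split is not the one the pumping-lemma construction produces, and pumping y need not keep the string in L(D).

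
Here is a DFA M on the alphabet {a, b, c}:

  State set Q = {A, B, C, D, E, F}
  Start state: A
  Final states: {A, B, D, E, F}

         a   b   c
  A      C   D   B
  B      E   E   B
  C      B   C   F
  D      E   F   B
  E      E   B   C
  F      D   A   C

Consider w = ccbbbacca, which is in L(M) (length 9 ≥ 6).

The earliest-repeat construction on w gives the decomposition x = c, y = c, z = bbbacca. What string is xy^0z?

cbbbacca

xy⁰z = xz = c·bbbacca = cbbbacca.
Reading y = c takes M from B back to B, so after x the machine is still in B, and z then leads to the accepting state D. Hence cbbbacca ∈ L(M).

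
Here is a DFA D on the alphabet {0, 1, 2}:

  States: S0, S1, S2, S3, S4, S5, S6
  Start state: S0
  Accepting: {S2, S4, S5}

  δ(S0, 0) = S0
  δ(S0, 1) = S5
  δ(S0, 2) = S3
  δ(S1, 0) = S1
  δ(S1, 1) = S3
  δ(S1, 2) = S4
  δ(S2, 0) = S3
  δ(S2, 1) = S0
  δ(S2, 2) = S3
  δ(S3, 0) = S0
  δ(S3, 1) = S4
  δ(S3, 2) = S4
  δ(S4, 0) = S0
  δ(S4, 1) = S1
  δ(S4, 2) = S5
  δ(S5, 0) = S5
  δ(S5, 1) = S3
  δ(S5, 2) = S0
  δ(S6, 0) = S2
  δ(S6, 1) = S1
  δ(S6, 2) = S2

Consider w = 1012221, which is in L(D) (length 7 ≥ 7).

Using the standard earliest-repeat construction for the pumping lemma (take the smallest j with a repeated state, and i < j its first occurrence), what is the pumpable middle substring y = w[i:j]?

0

Run of D on w = 1 0 1 2 2 2 1:
  step 0: S0  (start)
  step 1: S5  (read 1: S0→S5)
  step 2: S5  (read 0: S5→S5)   ← first repeat (S5 seen earlier)
  step 3: S3  (read 1: S5→S3)
  step 4: S4  (read 2: S3→S4)
  step 5: S5  (read 2: S4→S5)
  step 6: S0  (read 2: S5→S0)
  step 7: S5  (read 1: S0→S5)

So i = 1, j = 2, giving x = w[0:1] = 1, y = w[1:2] = 0, z = w[2:7] = 12221.
Check: |xy| = 2 ≤ 7 and |y| = 1 ≥ 1. Reading y takes D from S5 back to S5, so every xyⁱz is accepted.
Since D has 7 states, any run of length ≥ 7 visits 7+1 states, so by pigeonhole some state repeats within the first 7 steps — that repeat gives the pumpable loop.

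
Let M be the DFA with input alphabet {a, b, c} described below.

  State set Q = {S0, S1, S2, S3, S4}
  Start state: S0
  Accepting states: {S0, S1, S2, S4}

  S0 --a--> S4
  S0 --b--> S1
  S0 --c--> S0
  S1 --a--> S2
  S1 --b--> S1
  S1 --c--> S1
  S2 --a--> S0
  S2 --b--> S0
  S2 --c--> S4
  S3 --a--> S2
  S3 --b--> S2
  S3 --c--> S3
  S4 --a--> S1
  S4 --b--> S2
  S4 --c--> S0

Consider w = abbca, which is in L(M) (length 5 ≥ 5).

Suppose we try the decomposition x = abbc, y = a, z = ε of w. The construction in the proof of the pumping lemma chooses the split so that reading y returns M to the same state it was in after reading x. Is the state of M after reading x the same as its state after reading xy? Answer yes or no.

State sequence: S0 -a-> S4 -b-> S2 -b-> S0 -c-> S0 -a-> S4

After x (step 4): S0. After xy (step 5): S4.
They differ (S0 ≠ S4), so y is not a cycle from the state after x; this split is not the one the pumping-lemma construction produces, and pumping y need not keep the string in L(M).

no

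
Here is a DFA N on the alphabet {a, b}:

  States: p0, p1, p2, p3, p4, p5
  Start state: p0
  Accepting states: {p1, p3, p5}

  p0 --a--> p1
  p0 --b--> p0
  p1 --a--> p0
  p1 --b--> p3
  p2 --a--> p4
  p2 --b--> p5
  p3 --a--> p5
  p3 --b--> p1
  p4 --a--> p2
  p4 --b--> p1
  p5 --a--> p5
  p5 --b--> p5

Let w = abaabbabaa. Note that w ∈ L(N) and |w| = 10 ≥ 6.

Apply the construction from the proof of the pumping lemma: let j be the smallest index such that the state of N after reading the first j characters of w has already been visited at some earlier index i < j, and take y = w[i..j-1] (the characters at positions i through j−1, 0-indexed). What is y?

a

State sequence: p0 -a-> p1 -b-> p3 -a-> p5 -a-> p5 -b-> p5 -b-> p5 -a-> p5 -b-> p5 -a-> p5 -a-> p5
First repeat at step 4: p5 was already visited.

So i = 3, j = 4, giving x = w[0:3] = aba, y = w[3:4] = a, z = w[4:10] = bbabaa.
Check: |xy| = 4 ≤ 6 and |y| = 1 ≥ 1. Reading y takes N from p5 back to p5, so every xyⁱz is accepted.
With |Q| = 6, pigeonhole forces a state repeat no later than step 6; the substring read between the first and second visits to that state can be pumped.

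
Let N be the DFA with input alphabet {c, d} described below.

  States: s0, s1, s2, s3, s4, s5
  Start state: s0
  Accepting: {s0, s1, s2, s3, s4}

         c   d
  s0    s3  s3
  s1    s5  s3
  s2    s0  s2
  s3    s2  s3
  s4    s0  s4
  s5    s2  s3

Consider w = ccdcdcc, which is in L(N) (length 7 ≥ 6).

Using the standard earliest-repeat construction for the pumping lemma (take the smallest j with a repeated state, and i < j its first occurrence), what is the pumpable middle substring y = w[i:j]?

d

Run of N on w = c c d c d c c:
  step 0: s0  (start)
  step 1: s3  (read c: s0→s3)
  step 2: s2  (read c: s3→s2)
  step 3: s2  (read d: s2→s2)   ← first repeat (s2 seen earlier)
  step 4: s0  (read c: s2→s0)
  step 5: s3  (read d: s0→s3)
  step 6: s2  (read c: s3→s2)
  step 7: s0  (read c: s2→s0)

So i = 2, j = 3, giving x = w[0:2] = cc, y = w[2:3] = d, z = w[3:7] = cdcc.
Check: |xy| = 3 ≤ 6 and |y| = 1 ≥ 1. Reading y takes N from s2 back to s2, so every xyⁱz is accepted.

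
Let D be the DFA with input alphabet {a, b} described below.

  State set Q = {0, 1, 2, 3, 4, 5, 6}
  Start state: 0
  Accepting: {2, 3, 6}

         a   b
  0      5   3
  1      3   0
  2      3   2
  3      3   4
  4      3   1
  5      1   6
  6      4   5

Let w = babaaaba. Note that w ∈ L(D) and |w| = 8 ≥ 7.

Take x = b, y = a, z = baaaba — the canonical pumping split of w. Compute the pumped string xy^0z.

bbaaaba

xy⁰z = xz = b·baaaba = bbaaaba.
Reading y = a takes D from 3 back to 3, so after x the machine is still in 3, and z then leads to the accepting state 3. Hence bbaaaba ∈ L(D).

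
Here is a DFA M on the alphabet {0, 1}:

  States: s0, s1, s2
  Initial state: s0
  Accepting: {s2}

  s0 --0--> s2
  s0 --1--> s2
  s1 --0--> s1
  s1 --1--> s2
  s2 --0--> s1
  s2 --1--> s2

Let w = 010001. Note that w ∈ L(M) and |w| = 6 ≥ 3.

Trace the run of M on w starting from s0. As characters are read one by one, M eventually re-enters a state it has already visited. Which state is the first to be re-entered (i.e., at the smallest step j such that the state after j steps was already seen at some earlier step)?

Run of M on w = 0 1 0 0 0 1:
  step 0: s0  (start)
  step 1: s2  (read 0: s0→s2)
  step 2: s2  (read 1: s2→s2)   ← first repeat (s2 seen earlier)
  step 3: s1  (read 0: s2→s1)
  step 4: s1  (read 0: s1→s1)
  step 5: s1  (read 0: s1→s1)
  step 6: s2  (read 1: s1→s2)

The earliest repeat is at step j = 2: M is in s2, which it already visited at step i = 1.
Pumping length from the standard proof: p = 3 (the number of states). The repeated state found above gives |xy| = j ≤ 3 and |y| = j − i ≥ 1.

s2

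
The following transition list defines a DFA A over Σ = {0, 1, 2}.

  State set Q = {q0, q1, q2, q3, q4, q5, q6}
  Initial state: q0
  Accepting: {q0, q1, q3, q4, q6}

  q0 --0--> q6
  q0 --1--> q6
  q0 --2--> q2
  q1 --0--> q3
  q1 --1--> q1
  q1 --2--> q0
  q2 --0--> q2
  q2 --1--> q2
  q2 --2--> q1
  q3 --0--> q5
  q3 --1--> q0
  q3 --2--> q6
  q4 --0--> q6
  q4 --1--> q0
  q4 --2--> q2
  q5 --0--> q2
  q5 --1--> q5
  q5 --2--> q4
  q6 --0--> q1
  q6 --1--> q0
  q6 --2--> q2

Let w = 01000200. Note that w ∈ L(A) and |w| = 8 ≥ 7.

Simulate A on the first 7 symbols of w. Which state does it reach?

State sequence: q0 -0-> q6 -1-> q0 -0-> q6 -0-> q1 -0-> q3 -2-> q6 -0-> q1

After reading 7 characters, A is in state q1.

q1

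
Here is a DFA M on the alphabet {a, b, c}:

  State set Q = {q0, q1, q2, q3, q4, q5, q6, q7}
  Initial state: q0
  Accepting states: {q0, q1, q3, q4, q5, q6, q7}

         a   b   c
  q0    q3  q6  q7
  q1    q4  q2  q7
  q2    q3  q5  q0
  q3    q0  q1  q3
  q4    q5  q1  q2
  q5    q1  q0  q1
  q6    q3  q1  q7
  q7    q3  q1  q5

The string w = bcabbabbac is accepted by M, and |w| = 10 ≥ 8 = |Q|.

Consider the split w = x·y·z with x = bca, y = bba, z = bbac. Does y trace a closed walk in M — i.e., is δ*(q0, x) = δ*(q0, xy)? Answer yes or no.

yes

State sequence: q0 -b-> q6 -c-> q7 -a-> q3 -b-> q1 -b-> q2 -a-> q3

After x (step 3): q3. After xy (step 6): q3.
They match, so y = bba drives M around a cycle from q3 back to itself; pumping y any number of times keeps M in q3 before reading z, and xyⁱz ∈ L(M) for every i ≥ 0.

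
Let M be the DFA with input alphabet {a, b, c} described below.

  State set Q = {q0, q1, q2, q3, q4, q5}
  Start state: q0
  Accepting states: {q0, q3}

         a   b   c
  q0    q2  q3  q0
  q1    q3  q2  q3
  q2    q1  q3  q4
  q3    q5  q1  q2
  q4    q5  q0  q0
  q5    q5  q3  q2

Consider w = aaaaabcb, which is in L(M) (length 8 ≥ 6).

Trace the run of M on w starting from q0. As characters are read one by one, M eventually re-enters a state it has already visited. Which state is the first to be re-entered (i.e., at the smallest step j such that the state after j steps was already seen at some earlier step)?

Run of M on w = a a a a a b c b:
  step 0: q0  (start)
  step 1: q2  (read a: q0→q2)
  step 2: q1  (read a: q2→q1)
  step 3: q3  (read a: q1→q3)
  step 4: q5  (read a: q3→q5)
  step 5: q5  (read a: q5→q5)   ← first repeat (q5 seen earlier)
  step 6: q3  (read b: q5→q3)
  step 7: q2  (read c: q3→q2)
  step 8: q3  (read b: q2→q3)

The earliest repeat is at step j = 5: M is in q5, which it already visited at step i = 4.
Pumping length from the standard proof: p = 6 (the number of states). The repeated state found above gives |xy| = j ≤ 6 and |y| = j − i ≥ 1.

q5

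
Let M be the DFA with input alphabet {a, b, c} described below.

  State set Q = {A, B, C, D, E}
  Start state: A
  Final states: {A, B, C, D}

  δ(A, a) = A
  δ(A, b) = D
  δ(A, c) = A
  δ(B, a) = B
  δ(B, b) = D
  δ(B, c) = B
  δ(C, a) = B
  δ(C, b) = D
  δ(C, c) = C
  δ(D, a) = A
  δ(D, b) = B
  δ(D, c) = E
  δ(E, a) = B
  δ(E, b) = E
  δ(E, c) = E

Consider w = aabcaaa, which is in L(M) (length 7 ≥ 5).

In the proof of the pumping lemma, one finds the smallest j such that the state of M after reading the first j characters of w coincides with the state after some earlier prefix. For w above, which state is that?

State sequence: A -a-> A -a-> A -b-> D -c-> E -a-> B -a-> B -a-> B
First repeat at step 1: A was already visited.

The earliest repeat is at step j = 1: M is in A, which it already visited at step i = 0.
With |Q| = 5, pigeonhole forces a state repeat no later than step 5; the substring read between the first and second visits to that state can be pumped.

A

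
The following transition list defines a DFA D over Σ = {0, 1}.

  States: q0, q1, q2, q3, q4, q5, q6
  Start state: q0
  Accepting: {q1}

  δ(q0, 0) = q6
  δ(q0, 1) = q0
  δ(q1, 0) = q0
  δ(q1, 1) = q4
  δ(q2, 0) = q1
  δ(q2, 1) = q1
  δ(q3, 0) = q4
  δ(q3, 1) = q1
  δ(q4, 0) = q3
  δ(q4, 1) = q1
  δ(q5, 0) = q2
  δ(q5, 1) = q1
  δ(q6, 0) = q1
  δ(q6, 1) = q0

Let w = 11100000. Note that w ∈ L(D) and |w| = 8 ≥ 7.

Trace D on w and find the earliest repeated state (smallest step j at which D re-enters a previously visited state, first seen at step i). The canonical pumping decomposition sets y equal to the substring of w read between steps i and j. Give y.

1

Run of D on w = 1 1 1 0 0 0 0 0:
  step 0: q0  (start)
  step 1: q0  (read 1: q0→q0)   ← first repeat (q0 seen earlier)
  step 2: q0  (read 1: q0→q0)
  step 3: q0  (read 1: q0→q0)
  step 4: q6  (read 0: q0→q6)
  step 5: q1  (read 0: q6→q1)
  step 6: q0  (read 0: q1→q0)
  step 7: q6  (read 0: q0→q6)
  step 8: q1  (read 0: q6→q1)

So i = 0, j = 1, giving x = w[0:0] = ε, y = w[0:1] = 1, z = w[1:8] = 1100000.
Check: |xy| = 1 ≤ 7 and |y| = 1 ≥ 1. Reading y takes D from q0 back to q0, so every xyⁱz is accepted.
With |Q| = 7, pigeonhole forces a state repeat no later than step 7; the substring read between the first and second visits to that state can be pumped.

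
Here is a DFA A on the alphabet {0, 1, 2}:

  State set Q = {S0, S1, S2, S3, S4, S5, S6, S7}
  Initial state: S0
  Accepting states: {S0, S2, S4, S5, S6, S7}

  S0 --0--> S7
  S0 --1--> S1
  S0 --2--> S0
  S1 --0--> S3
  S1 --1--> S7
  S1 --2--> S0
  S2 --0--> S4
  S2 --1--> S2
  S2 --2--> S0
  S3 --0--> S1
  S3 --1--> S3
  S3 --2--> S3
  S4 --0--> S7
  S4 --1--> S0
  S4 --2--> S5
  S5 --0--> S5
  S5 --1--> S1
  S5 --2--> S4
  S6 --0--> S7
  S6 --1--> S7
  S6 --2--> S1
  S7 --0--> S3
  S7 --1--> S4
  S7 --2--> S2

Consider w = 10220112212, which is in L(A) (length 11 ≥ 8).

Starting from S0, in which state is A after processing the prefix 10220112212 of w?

S0

Run of A on the first 11 characters of w = 1 0 2 2 0 1 1 2 2 1 2:
  step 0: S0  (start)
  step 1: S1  (read 1: S0→S1)
  step 2: S3  (read 0: S1→S3)
  step 3: S3  (read 2: S3→S3)
  step 4: S3  (read 2: S3→S3)
  step 5: S1  (read 0: S3→S1)
  step 6: S7  (read 1: S1→S7)
  step 7: S4  (read 1: S7→S4)
  step 8: S5  (read 2: S4→S5)
  step 9: S4  (read 2: S5→S4)
  step 10: S0  (read 1: S4→S0)
  step 11: S0  (read 2: S0→S0)

After reading 11 characters, A is in state S0.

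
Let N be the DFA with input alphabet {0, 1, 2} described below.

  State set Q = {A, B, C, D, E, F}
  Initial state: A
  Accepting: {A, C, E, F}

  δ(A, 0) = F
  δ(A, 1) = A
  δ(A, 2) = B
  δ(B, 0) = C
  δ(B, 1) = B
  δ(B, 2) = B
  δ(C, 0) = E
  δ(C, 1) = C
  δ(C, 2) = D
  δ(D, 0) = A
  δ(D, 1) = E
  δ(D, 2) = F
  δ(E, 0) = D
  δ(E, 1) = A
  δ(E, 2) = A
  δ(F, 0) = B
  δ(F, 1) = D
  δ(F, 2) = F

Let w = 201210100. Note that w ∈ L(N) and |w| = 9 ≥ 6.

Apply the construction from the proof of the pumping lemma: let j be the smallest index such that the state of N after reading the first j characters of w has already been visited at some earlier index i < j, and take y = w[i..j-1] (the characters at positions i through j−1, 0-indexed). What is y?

State sequence: A -2-> B -0-> C -1-> C -2-> D -1-> E -0-> D -1-> E -0-> D -0-> A
First repeat at step 3: C was already visited.

So i = 2, j = 3, giving x = w[0:2] = 20, y = w[2:3] = 1, z = w[3:9] = 210100.
Check: |xy| = 3 ≤ 6 and |y| = 1 ≥ 1. Reading y takes N from C back to C, so every xyⁱz is accepted.
The DFA has 6 states, so the proof of the pumping lemma guarantees a repeated state among the first 6+1 visited; the segment between the two visits is the pumpable y.

1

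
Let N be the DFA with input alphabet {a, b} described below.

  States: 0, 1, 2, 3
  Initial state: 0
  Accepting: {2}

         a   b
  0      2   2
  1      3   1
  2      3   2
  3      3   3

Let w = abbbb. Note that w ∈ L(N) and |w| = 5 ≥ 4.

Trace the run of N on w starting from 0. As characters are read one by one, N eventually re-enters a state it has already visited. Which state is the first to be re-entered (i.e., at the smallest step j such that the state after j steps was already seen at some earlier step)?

2

State sequence: 0 -a-> 2 -b-> 2 -b-> 2 -b-> 2 -b-> 2
First repeat at step 2: 2 was already visited.

The earliest repeat is at step j = 2: N is in 2, which it already visited at step i = 1.
Pumping length from the standard proof: p = 4 (the number of states). The repeated state found above gives |xy| = j ≤ 4 and |y| = j − i ≥ 1.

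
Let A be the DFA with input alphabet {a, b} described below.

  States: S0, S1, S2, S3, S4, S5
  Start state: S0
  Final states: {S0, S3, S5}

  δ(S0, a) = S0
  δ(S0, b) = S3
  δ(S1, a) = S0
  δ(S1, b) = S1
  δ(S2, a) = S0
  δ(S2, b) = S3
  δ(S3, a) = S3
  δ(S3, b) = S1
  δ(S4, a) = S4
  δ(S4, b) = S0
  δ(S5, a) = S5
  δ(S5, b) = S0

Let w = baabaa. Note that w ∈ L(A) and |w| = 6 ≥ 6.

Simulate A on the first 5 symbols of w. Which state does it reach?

S0

Run of A on the first 5 characters of w = b a a b a:
  step 0: S0  (start)
  step 1: S3  (read b: S0→S3)
  step 2: S3  (read a: S3→S3)
  step 3: S3  (read a: S3→S3)
  step 4: S1  (read b: S3→S1)
  step 5: S0  (read a: S1→S0)

After reading 5 characters, A is in state S0.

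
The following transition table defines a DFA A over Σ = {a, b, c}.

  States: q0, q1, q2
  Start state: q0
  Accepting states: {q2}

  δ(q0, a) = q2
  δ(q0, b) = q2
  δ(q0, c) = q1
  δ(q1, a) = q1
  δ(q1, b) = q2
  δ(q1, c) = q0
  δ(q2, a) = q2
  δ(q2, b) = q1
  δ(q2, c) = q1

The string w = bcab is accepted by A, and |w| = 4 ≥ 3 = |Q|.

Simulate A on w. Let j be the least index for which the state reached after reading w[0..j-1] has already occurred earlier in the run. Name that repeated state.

Run of A on w = b c a b:
  step 0: q0  (start)
  step 1: q2  (read b: q0→q2)
  step 2: q1  (read c: q2→q1)
  step 3: q1  (read a: q1→q1)   ← first repeat (q1 seen earlier)
  step 4: q2  (read b: q1→q2)

The earliest repeat is at step j = 3: A is in q1, which it already visited at step i = 2.
With |Q| = 3, pigeonhole forces a state repeat no later than step 3; the substring read between the first and second visits to that state can be pumped.

q1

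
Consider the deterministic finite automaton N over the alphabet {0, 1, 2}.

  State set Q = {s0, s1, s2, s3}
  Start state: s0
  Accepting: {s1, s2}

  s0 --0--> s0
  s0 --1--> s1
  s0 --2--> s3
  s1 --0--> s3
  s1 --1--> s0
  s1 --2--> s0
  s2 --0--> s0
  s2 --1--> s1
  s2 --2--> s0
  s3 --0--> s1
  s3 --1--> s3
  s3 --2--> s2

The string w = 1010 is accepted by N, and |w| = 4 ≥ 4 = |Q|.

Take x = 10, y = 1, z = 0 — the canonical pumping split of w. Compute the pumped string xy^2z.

xy^2z = 10·1·1·0 = 10110.
Reading y = 1 takes N from s3 back to s3, so after x·y·y the machine is still in s3, and z then leads to the accepting state s1. Hence 10110 ∈ L(N).

10110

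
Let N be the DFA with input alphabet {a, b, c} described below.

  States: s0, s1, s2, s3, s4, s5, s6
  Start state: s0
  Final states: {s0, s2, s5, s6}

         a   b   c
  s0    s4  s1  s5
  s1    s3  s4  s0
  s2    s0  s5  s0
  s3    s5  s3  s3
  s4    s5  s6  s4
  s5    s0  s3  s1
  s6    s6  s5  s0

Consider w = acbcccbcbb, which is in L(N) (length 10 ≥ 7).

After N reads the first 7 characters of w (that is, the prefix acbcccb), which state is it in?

Run of N on the first 7 characters of w = a c b c c c b:
  step 0: s0  (start)
  step 1: s4  (read a: s0→s4)
  step 2: s4  (read c: s4→s4)
  step 3: s6  (read b: s4→s6)
  step 4: s0  (read c: s6→s0)
  step 5: s5  (read c: s0→s5)
  step 6: s1  (read c: s5→s1)
  step 7: s4  (read b: s1→s4)

After reading 7 characters, N is in state s4.
(This kind of state-tracing is the core of the pumping-lemma construction: with 7 states, pigeonhole forces a repeat within the first 7 steps.)

s4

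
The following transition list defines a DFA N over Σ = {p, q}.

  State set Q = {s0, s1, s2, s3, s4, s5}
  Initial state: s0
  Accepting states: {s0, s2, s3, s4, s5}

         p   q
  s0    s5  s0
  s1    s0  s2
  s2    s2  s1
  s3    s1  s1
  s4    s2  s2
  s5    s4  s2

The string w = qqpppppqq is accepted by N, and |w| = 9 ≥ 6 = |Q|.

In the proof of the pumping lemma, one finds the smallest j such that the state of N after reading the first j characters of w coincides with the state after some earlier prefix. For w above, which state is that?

s0

State sequence: s0 -q-> s0 -q-> s0 -p-> s5 -p-> s4 -p-> s2 -p-> s2 -p-> s2 -q-> s1 -q-> s2
First repeat at step 1: s0 was already visited.

The earliest repeat is at step j = 1: N is in s0, which it already visited at step i = 0.
Pumping length from the standard proof: p = 6 (the number of states). The repeated state found above gives |xy| = j ≤ 6 and |y| = j − i ≥ 1.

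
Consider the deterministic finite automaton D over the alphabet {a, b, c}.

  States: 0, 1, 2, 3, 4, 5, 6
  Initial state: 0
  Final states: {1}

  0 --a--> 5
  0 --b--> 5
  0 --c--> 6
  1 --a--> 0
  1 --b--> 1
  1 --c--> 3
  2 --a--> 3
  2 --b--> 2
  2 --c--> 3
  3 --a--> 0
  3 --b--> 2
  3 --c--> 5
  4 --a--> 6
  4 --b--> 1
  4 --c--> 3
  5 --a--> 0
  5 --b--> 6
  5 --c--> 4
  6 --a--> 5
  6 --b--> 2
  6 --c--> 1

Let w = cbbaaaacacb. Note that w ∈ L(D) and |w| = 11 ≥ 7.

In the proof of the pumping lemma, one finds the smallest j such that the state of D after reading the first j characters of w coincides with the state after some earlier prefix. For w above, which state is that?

State sequence: 0 -c-> 6 -b-> 2 -b-> 2 -a-> 3 -a-> 0 -a-> 5 -a-> 0 -c-> 6 -a-> 5 -c-> 4 -b-> 1
First repeat at step 3: 2 was already visited.

The earliest repeat is at step j = 3: D is in 2, which it already visited at step i = 2.
With |Q| = 7, pigeonhole forces a state repeat no later than step 7; the substring read between the first and second visits to that state can be pumped.

2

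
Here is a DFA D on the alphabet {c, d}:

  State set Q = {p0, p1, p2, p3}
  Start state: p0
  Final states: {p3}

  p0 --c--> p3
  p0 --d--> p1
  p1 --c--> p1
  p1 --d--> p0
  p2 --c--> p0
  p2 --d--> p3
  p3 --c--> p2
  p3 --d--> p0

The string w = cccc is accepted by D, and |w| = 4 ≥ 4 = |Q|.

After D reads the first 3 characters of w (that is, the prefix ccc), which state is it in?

p0

Run of D on the first 3 characters of w = c c c:
  step 0: p0  (start)
  step 1: p3  (read c: p0→p3)
  step 2: p2  (read c: p3→p2)
  step 3: p0  (read c: p2→p0)

After reading 3 characters, D is in state p0.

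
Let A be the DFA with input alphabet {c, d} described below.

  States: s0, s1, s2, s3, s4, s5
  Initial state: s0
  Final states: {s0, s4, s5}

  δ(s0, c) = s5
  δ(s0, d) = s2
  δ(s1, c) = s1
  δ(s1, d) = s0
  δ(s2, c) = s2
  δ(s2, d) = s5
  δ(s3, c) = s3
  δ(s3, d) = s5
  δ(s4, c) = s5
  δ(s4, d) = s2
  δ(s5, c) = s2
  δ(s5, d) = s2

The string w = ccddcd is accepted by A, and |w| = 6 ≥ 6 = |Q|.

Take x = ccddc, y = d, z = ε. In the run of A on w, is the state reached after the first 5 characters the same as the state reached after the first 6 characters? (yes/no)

Run of A on the first 6 characters of w = c c d d c d:
  step 0: s0  (start)
  step 1: s5  (read c: s0→s5)
  step 2: s2  (read c: s5→s2)
  step 3: s5  (read d: s2→s5)
  step 4: s2  (read d: s5→s2)
  step 5: s2  (read c: s2→s2)
  step 6: s5  (read d: s2→s5)

After x (step 5): s2. After xy (step 6): s5.
They differ (s2 ≠ s5), so y is not a cycle from the state after x; this split is not the one the pumping-lemma construction produces, and pumping y need not keep the string in L(A).

no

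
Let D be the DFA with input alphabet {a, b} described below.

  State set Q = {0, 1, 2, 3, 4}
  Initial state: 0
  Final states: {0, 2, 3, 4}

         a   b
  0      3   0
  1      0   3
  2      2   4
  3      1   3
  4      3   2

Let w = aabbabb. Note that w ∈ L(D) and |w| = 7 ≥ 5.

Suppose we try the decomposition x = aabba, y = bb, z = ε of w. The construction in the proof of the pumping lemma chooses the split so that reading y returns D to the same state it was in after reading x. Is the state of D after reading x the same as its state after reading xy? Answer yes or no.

no

Run of D on the first 7 characters of w = a a b b a b b:
  step 0: 0  (start)
  step 1: 3  (read a: 0→3)
  step 2: 1  (read a: 3→1)
  step 3: 3  (read b: 1→3)
  step 4: 3  (read b: 3→3)
  step 5: 1  (read a: 3→1)
  step 6: 3  (read b: 1→3)
  step 7: 3  (read b: 3→3)

After x (step 5): 1. After xy (step 7): 3.
They differ (1 ≠ 3), so y is not a cycle from the state after x; this split is not the one the pumping-lemma construction produces, and pumping y need not keep the string in L(D).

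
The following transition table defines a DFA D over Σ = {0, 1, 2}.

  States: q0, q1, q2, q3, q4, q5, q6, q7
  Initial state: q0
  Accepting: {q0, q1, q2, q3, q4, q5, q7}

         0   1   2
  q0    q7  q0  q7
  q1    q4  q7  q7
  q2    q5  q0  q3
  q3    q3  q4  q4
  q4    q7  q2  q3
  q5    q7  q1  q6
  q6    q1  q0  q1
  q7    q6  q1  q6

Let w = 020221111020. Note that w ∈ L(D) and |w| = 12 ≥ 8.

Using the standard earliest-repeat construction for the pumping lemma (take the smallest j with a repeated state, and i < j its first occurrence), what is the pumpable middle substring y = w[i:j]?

202

State sequence: q0 -0-> q7 -2-> q6 -0-> q1 -2-> q7 -2-> q6 -1-> q0 -1-> q0 -1-> q0 -1-> q0 -0-> q7 -2-> q6 -0-> q1
First repeat at step 4: q7 was already visited.

So i = 1, j = 4, giving x = w[0:1] = 0, y = w[1:4] = 202, z = w[4:12] = 21111020.
Check: |xy| = 4 ≤ 8 and |y| = 3 ≥ 1. Reading y takes D from q7 back to q7, so every xyⁱz is accepted.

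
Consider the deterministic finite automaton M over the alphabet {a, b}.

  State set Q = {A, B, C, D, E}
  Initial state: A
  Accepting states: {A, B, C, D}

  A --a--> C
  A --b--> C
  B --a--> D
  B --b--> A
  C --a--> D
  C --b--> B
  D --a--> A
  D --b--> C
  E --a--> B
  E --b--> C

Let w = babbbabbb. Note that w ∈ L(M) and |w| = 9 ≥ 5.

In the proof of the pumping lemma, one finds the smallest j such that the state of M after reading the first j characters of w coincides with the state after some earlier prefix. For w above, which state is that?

C

State sequence: A -b-> C -a-> D -b-> C -b-> B -b-> A -a-> C -b-> B -b-> A -b-> C
First repeat at step 3: C was already visited.

The earliest repeat is at step j = 3: M is in C, which it already visited at step i = 1.
The DFA has 5 states, so the proof of the pumping lemma guarantees a repeated state among the first 5+1 visited; the segment between the two visits is the pumpable y.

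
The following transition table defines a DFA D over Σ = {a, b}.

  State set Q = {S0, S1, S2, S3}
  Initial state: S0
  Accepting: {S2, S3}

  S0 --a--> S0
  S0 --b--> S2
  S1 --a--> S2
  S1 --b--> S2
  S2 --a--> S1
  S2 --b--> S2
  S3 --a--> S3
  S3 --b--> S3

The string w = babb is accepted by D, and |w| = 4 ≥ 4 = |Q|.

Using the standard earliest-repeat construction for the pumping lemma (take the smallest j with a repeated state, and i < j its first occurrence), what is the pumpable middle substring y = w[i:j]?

Run of D on w = b a b b:
  step 0: S0  (start)
  step 1: S2  (read b: S0→S2)
  step 2: S1  (read a: S2→S1)
  step 3: S2  (read b: S1→S2)   ← first repeat (S2 seen earlier)
  step 4: S2  (read b: S2→S2)

So i = 1, j = 3, giving x = w[0:1] = b, y = w[1:3] = ab, z = w[3:4] = b.
Check: |xy| = 3 ≤ 4 and |y| = 2 ≥ 1. Reading y takes D from S2 back to S2, so every xyⁱz is accepted.
The DFA has 4 states, so the proof of the pumping lemma guarantees a repeated state among the first 4+1 visited; the segment between the two visits is the pumpable y.

ab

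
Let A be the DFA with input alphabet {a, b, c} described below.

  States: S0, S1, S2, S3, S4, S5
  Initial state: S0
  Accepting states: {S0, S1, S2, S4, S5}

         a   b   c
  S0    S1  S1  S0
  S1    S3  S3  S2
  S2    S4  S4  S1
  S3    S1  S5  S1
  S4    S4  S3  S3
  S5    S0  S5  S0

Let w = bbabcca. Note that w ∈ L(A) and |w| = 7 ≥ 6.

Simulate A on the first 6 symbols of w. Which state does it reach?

State sequence: S0 -b-> S1 -b-> S3 -a-> S1 -b-> S3 -c-> S1 -c-> S2

After reading 6 characters, A is in state S2.

S2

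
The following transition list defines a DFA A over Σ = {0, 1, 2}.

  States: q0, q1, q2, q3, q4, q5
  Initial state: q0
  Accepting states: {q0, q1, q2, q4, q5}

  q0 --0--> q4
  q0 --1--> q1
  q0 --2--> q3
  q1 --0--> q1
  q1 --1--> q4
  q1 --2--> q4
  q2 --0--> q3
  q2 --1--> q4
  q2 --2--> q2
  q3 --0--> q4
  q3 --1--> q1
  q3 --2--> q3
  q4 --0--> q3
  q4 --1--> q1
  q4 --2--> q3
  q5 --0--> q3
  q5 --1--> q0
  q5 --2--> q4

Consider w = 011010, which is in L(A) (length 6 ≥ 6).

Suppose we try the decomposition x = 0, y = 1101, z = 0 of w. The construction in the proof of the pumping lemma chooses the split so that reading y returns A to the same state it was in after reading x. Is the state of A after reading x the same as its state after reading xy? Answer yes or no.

Run of A on the first 5 characters of w = 0 1 1 0 1:
  step 0: q0  (start)
  step 1: q4  (read 0: q0→q4)
  step 2: q1  (read 1: q4→q1)
  step 3: q4  (read 1: q1→q4)
  step 4: q3  (read 0: q4→q3)
  step 5: q1  (read 1: q3→q1)

After x (step 1): q4. After xy (step 5): q1.
They differ (q4 ≠ q1), so y is not a cycle from the state after x; this split is not the one the pumping-lemma construction produces, and pumping y need not keep the string in L(A).

no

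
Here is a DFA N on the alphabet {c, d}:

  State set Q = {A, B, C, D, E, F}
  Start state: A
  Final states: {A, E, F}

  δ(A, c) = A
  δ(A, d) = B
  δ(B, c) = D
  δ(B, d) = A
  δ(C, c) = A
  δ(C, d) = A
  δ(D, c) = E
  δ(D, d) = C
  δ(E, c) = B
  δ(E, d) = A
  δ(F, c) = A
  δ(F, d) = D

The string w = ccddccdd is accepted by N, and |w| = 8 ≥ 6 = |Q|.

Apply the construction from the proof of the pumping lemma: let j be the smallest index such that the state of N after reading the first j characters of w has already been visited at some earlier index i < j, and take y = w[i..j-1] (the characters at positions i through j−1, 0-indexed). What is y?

c

Run of N on w = c c d d c c d d:
  step 0: A  (start)
  step 1: A  (read c: A→A)   ← first repeat (A seen earlier)
  step 2: A  (read c: A→A)
  step 3: B  (read d: A→B)
  step 4: A  (read d: B→A)
  step 5: A  (read c: A→A)
  step 6: A  (read c: A→A)
  step 7: B  (read d: A→B)
  step 8: A  (read d: B→A)

So i = 0, j = 1, giving x = w[0:0] = ε, y = w[0:1] = c, z = w[1:8] = cddccdd.
Check: |xy| = 1 ≤ 6 and |y| = 1 ≥ 1. Reading y takes N from A back to A, so every xyⁱz is accepted.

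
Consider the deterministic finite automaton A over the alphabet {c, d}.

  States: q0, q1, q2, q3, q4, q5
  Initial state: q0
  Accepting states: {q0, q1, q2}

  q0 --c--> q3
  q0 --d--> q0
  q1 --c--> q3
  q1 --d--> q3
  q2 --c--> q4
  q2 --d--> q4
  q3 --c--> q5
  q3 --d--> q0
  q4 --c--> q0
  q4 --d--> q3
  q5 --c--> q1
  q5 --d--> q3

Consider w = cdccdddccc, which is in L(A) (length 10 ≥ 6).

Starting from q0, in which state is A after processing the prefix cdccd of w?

q3

Run of A on the first 5 characters of w = c d c c d:
  step 0: q0  (start)
  step 1: q3  (read c: q0→q3)
  step 2: q0  (read d: q3→q0)
  step 3: q3  (read c: q0→q3)
  step 4: q5  (read c: q3→q5)
  step 5: q3  (read d: q5→q3)

After reading 5 characters, A is in state q3.
(This kind of state-tracing is the core of the pumping-lemma construction: with 6 states, pigeonhole forces a repeat within the first 6 steps.)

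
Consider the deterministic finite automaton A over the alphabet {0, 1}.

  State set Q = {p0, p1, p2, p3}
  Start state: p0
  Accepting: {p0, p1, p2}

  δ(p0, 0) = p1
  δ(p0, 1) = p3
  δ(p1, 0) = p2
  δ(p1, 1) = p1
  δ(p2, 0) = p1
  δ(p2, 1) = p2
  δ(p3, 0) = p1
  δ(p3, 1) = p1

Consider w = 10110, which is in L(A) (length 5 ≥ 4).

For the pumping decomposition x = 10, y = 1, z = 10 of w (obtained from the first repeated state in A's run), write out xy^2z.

101110

xy^2z = 10·1·1·10 = 101110.
Reading y = 1 takes A from p1 back to p1, so after x·y·y the machine is still in p1, and z then leads to the accepting state p2. Hence 101110 ∈ L(A).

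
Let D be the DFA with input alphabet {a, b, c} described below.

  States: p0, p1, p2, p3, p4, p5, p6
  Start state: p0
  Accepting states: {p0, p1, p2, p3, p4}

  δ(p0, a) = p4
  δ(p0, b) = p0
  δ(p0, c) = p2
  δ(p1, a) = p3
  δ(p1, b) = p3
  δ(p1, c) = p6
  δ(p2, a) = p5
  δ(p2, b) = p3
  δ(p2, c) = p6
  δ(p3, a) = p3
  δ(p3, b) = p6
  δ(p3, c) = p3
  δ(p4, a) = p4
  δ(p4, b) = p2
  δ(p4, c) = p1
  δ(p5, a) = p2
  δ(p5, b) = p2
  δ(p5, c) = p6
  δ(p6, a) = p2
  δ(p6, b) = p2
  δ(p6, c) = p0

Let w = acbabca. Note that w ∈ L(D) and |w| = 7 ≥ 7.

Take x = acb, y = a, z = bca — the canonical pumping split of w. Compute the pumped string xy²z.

xy^2z = acb·a·a·bca = acbaabca.
Reading y = a takes D from p3 back to p3, so after x·y·y the machine is still in p3, and z then leads to the accepting state p4. Hence acbaabca ∈ L(D).

acbaabca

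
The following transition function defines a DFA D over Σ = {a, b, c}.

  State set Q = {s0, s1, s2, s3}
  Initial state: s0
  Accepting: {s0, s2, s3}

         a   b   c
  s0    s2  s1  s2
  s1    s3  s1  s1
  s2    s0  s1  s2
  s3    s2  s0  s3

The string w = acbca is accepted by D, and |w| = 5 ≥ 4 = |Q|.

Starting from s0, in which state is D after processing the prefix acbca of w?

s3

State sequence: s0 -a-> s2 -c-> s2 -b-> s1 -c-> s1 -a-> s3

After reading 5 characters, D is in state s3.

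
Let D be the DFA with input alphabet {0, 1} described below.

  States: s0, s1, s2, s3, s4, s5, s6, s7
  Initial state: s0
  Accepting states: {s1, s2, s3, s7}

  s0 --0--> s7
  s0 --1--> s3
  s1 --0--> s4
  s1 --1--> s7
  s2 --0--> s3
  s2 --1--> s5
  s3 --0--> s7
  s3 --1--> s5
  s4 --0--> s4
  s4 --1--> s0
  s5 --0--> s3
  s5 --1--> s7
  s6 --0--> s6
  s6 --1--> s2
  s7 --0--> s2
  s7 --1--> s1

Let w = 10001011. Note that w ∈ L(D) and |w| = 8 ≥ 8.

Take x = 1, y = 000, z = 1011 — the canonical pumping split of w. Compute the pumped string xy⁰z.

11011

xy⁰z = xz = 1·1011 = 11011.
Reading y = 000 takes D from s3 back to s3, so after x the machine is still in s3, and z then leads to the accepting state s7. Hence 11011 ∈ L(D).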